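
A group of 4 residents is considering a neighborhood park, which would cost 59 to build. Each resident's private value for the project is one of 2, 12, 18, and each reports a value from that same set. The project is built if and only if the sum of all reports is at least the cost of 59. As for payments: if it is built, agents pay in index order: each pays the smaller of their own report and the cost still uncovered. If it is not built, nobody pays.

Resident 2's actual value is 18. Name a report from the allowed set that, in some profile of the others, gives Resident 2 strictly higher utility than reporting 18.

12

Suppose Resident 1 reports 12, Resident 3 reports 18 and Resident 4 reports 18.
Report 18: project built, pays 18, utility 18 - 18 = 0.
Report 12: project built, pays 12, utility 18 - 12 = 6.
So reporting 12 beats truth here (6 > 0).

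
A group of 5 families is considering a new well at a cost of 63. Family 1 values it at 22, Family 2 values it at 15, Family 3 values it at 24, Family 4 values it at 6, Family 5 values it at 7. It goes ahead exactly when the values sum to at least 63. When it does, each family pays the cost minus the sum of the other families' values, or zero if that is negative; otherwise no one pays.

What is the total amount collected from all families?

Total value 74 ≥ cost 63, so it is built.
Family 1: others sum to 52; max(0, 63 - 52) = 11.
Family 2: others sum to 59; max(0, 63 - 59) = 4.
Family 3: others sum to 50; max(0, 63 - 50) = 13.
Family 4: others sum to 68; max(0, 63 - 68) = 0.
Family 5: others sum to 67; max(0, 63 - 67) = 0.
Total collected = 11 + 4 + 13 + 0 + 0 = 28.

28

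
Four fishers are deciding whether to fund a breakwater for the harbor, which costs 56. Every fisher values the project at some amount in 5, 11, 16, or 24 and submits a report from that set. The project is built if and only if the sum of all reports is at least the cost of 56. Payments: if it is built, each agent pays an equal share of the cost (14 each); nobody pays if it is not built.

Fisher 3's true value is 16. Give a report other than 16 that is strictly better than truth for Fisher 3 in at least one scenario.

Suppose Fisher 1 reports 5, Fisher 2 reports 5 and Fisher 4 reports 24.
Report 16: project not built, utility 0.
Report 24: project built, pays 14, utility 16 - 14 = 2.
So reporting 24 beats truth here (2 > 0).

24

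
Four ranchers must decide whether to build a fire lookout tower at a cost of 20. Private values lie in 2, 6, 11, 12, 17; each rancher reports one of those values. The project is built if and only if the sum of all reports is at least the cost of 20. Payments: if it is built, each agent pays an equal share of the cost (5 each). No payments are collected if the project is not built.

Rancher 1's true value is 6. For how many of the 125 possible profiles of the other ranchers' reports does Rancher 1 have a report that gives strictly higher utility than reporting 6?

Others report (2, 2, 2): truth gives 0; report 17 gives 1 > 0. Violating.
Others report (2, 2, 6): truth gives 0; report 11 gives 1 > 0. Violating.
Others report (2, 6, 2): truth gives 0; report 11 gives 1 > 0. Violating.
Others report (6, 2, 2): truth gives 0; report 11 gives 1 > 0. Violating.
Others report (2, 2, 11): truth gives 1; no alternative beats it.
Others report (2, 2, 12): truth gives 1; no alternative beats it.
(Checking all 125 profiles: 4 have a profitable deviation, 121 do not.)

4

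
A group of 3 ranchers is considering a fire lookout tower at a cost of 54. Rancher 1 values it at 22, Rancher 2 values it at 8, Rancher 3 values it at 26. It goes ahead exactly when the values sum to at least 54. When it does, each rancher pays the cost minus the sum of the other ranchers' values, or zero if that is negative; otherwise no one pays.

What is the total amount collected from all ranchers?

50

Total value 56 ≥ cost 54, so it is built.
Rancher 1: others sum to 34; max(0, 54 - 34) = 20.
Rancher 2: others sum to 48; max(0, 54 - 48) = 6.
Rancher 3: others sum to 30; max(0, 54 - 30) = 24.
Total collected = 20 + 6 + 24 = 50.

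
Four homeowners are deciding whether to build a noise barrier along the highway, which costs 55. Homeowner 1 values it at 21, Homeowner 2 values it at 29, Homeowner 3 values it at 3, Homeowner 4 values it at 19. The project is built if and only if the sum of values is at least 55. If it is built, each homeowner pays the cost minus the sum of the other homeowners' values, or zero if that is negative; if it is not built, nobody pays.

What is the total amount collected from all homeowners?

Total value 72 ≥ cost 55, so it is built.
Homeowner 1: others sum to 51; max(0, 55 - 51) = 4.
Homeowner 2: others sum to 43; max(0, 55 - 43) = 12.
Homeowner 3: others sum to 69; max(0, 55 - 69) = 0.
Homeowner 4: others sum to 53; max(0, 55 - 53) = 2.
Total collected = 4 + 12 + 0 + 2 = 18.

18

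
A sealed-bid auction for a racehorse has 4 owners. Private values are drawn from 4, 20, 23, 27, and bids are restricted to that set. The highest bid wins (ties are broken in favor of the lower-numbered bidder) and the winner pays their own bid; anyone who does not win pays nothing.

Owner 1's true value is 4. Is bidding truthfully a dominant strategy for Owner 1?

Yes

Check each profile of the others' bids and compare truth against every alternative bid.
Others bid (4, 4, 4): truth gives 0, best alternative gives -16.
Others bid (4, 4, 20): truth gives 0, best alternative gives -16.
Others bid (4, 20, 4): truth gives 0, best alternative gives -16.
Others bid (4, 20, 20): truth gives 0, best alternative gives -16.
Others bid (20, 4, 4): truth gives 0, best alternative gives -16.
Others bid (20, 4, 20): truth gives 0, best alternative gives -16.
(Remaining 58 profiles checked similarly; truth is weakly best in each.)
In every case the truthful bid is at least as good as any alternative, so it is a dominant strategy.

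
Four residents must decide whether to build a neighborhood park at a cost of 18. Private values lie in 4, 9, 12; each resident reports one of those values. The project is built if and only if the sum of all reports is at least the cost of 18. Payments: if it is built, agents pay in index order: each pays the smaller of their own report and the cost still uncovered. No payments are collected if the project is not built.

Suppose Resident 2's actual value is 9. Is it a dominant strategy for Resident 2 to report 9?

No

Consider the case where Resident 1 reports 4, Resident 3 reports 4 and Resident 4 reports 9.
Truthful report 9: project built, pays 9, utility 9 - 9 = 0.
Report 4 instead: project built, pays 4, utility 9 - 4 = 5.
Since 5 > 0, reporting 4 is strictly better here, so truthful reporting is not dominant.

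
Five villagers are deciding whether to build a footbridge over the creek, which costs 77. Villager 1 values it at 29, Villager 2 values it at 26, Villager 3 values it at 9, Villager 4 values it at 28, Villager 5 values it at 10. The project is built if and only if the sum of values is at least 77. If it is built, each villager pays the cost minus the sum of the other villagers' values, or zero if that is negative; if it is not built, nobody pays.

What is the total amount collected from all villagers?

Total value 102 ≥ cost 77, so it is built.
Villager 1: others sum to 73; max(0, 77 - 73) = 4.
Villager 2: others sum to 76; max(0, 77 - 76) = 1.
Villager 3: others sum to 93; max(0, 77 - 93) = 0.
Villager 4: others sum to 74; max(0, 77 - 74) = 3.
Villager 5: others sum to 92; max(0, 77 - 92) = 0.
Total collected = 4 + 1 + 0 + 3 + 0 = 8.

8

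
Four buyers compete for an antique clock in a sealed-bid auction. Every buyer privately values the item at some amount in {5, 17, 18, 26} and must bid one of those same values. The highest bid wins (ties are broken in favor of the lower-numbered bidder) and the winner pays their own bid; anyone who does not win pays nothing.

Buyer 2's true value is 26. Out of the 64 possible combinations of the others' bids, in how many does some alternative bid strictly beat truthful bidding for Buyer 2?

Others bid (5, 5, 5): truth gives 0; bid 17 gives 9 > 0. Violating.
Others bid (5, 5, 17): truth gives 0; bid 17 gives 9 > 0. Violating.
Others bid (5, 5, 18): truth gives 0; bid 18 gives 8 > 0. Violating.
Others bid (5, 17, 5): truth gives 0; bid 17 gives 9 > 0. Violating.
Others bid (5, 5, 26): truth gives 0; no alternative beats it.
Others bid (5, 17, 26): truth gives 0; no alternative beats it.
(Checking all 64 profiles: 18 have a profitable deviation, 46 do not.)

18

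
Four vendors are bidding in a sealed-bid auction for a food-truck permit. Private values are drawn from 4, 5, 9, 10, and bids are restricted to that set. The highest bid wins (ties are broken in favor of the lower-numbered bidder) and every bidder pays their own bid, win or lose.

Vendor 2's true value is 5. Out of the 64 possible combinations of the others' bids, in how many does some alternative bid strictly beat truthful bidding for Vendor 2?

Others bid (4, 4, 9): truth gives -5; bid 4 gives -4 > -5. Violating.
Others bid (4, 4, 10): truth gives -5; bid 4 gives -4 > -5. Violating.
Others bid (4, 5, 9): truth gives -5; bid 4 gives -4 > -5. Violating.
Others bid (4, 5, 10): truth gives -5; bid 4 gives -4 > -5. Violating.
Others bid (4, 4, 4): truth gives 0; no alternative beats it.
Others bid (4, 4, 5): truth gives 0; no alternative beats it.
(Checking all 64 profiles: 60 have a profitable deviation, 4 do not.)

60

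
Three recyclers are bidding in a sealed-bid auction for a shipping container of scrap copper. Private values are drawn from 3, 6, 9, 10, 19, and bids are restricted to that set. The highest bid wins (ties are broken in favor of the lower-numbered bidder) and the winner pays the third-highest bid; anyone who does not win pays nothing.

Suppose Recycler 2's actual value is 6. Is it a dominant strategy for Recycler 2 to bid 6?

Consider the case where Recycler 1 bids 3 and Recycler 3 bids 9.
Truthful bid 6: loses, pays 0, utility 0.
Bid 9 instead: wins, pays 3, utility 6 - 3 = 3.
Since 3 > 0, bidding 9 is strictly better here, so truthful bidding is not dominant.

No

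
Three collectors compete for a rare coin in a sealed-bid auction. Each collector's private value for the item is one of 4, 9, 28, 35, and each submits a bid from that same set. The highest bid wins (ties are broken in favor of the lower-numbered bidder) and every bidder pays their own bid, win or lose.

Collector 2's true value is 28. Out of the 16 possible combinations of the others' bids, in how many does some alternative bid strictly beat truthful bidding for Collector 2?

Others bid (4, 4): truth gives 0; bid 9 gives 19 > 0. Violating.
Others bid (4, 9): truth gives 0; bid 9 gives 19 > 0. Violating.
Others bid (4, 35): truth gives -28; bid 4 gives -4 > -28. Violating.
Others bid (9, 35): truth gives -28; bid 4 gives -4 > -28. Violating.
Others bid (4, 28): truth gives 0; no alternative beats it.
Others bid (9, 4): truth gives 0; no alternative beats it.
(Checking all 16 profiles: 12 have a profitable deviation, 4 do not.)

12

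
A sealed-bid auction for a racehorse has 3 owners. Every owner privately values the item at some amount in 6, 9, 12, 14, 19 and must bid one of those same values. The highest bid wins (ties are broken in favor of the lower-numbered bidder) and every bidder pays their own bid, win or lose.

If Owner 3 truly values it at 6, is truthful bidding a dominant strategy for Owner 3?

Consider the case where Owner 1 bids 6 and Owner 2 bids 6.
Truthful bid 6: loses but pays 6, utility -6.
Bid 9 instead: wins, pays 9, utility 6 - 9 = -3.
Since -3 > -6, bidding 9 is strictly better here, so truthful bidding is not dominant.

No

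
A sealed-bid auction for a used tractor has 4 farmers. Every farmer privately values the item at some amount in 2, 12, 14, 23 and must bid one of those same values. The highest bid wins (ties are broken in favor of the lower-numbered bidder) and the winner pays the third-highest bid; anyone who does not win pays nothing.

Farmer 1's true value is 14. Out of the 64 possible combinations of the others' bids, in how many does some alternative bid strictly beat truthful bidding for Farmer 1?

Others bid (2, 2, 23): truth gives 0; bid 23 gives 12 > 0. Violating.
Others bid (2, 12, 23): truth gives 0; bid 23 gives 2 > 0. Violating.
Others bid (2, 23, 2): truth gives 0; bid 23 gives 12 > 0. Violating.
Others bid (2, 23, 12): truth gives 0; bid 23 gives 2 > 0. Violating.
Others bid (2, 2, 2): truth gives 12; no alternative beats it.
Others bid (2, 2, 12): truth gives 12; no alternative beats it.
(Checking all 64 profiles: 12 have a profitable deviation, 52 do not.)

12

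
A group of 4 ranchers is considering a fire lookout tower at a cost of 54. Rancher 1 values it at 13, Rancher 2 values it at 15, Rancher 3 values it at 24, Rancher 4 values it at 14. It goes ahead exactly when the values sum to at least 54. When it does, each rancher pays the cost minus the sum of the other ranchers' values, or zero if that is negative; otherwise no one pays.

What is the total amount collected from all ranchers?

18

Total value 66 ≥ cost 54, so it is built.
Rancher 1: others sum to 53; max(0, 54 - 53) = 1.
Rancher 2: others sum to 51; max(0, 54 - 51) = 3.
Rancher 3: others sum to 42; max(0, 54 - 42) = 12.
Rancher 4: others sum to 52; max(0, 54 - 52) = 2.
Total collected = 1 + 3 + 12 + 2 = 18.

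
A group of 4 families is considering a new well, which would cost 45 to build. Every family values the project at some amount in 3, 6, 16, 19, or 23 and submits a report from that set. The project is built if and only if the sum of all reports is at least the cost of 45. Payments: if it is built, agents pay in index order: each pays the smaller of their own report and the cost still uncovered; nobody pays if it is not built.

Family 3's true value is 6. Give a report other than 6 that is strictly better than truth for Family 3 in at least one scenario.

Suppose Family 1 reports 3, Family 2 reports 16 and Family 4 reports 23.
Report 6: project built, pays 6, utility 6 - 6 = 0.
Report 3: project built, pays 3, utility 6 - 3 = 3.
So reporting 3 beats truth here (3 > 0).

3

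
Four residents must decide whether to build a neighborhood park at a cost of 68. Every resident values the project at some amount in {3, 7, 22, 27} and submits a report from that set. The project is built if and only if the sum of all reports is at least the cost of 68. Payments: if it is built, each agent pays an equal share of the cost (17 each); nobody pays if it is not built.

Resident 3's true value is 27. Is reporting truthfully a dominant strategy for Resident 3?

Check each profile of the others' reports and compare truth against every alternative report.
Others report (7, 7, 27): truth gives 10, best alternative gives 0.
Others report (7, 27, 7): truth gives 10, best alternative gives 0.
Others report (27, 7, 7): truth gives 10, best alternative gives 0.
Others report (3, 22, 22): truth gives 10, best alternative gives 10.
Others report (3, 22, 27): truth gives 10, best alternative gives 10.
Others report (3, 27, 22): truth gives 10, best alternative gives 10.
(Remaining 58 profiles checked similarly; truth is weakly best in each.)
In every case the truthful report is at least as good as any alternative, so it is a dominant strategy.

Yes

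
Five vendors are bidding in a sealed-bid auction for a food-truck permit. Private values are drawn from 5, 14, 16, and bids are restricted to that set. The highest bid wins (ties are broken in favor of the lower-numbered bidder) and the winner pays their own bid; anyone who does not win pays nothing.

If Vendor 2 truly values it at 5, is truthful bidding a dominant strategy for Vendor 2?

Yes

Check each profile of the others' bids and compare truth against every alternative bid.
Others bid (5, 5, 5, 5): truth gives 0, best alternative gives -9.
Others bid (5, 5, 5, 14): truth gives 0, best alternative gives -9.
Others bid (5, 5, 14, 5): truth gives 0, best alternative gives -9.
Others bid (5, 5, 14, 14): truth gives 0, best alternative gives -9.
Others bid (5, 14, 5, 5): truth gives 0, best alternative gives -9.
Others bid (5, 14, 5, 14): truth gives 0, best alternative gives -9.
(Remaining 75 profiles checked similarly; truth is weakly best in each.)
In every case the truthful bid is at least as good as any alternative, so it is a dominant strategy.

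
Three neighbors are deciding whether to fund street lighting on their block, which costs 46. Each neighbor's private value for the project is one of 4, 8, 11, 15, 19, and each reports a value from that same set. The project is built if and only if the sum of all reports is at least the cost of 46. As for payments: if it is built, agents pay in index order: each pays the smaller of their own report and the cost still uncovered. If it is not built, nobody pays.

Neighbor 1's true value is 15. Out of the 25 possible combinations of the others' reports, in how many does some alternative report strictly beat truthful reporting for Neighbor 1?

1

Others report (19, 19): truth gives 0; report 8 gives 7 > 0. Violating.
Others report (4, 4): truth gives 0; no alternative beats it.
Others report (4, 8): truth gives 0; no alternative beats it.
(Checking all 25 profiles: 1 has a profitable deviation, 24 do not.)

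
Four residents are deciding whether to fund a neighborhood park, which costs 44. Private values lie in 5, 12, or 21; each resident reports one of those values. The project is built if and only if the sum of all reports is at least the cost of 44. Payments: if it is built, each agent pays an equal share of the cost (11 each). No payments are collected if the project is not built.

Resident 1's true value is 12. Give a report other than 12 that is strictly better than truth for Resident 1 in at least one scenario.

21

Suppose Resident 2 reports 5, Resident 3 reports 5 and Resident 4 reports 21.
Report 12: project not built, utility 0.
Report 21: project built, pays 11, utility 12 - 11 = 1.
So reporting 21 beats truth here (1 > 0).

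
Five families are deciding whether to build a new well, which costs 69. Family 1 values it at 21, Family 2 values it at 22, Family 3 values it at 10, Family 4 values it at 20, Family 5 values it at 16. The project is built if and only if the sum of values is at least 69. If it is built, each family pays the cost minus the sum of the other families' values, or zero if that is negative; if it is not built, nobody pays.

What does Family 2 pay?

2

Total value 89 ≥ cost 69, so the project is built.
The other families' values sum to 67.
Cost minus that sum is 69 - 67 = 2.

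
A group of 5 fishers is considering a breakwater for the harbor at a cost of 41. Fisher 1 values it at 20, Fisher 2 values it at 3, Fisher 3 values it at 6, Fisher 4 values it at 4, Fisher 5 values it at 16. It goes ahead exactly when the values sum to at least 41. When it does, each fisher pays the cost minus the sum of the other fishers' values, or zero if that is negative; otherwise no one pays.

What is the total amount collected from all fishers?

20

Total value 49 ≥ cost 41, so it is built.
Fisher 1: others sum to 29; max(0, 41 - 29) = 12.
Fisher 2: others sum to 46; max(0, 41 - 46) = 0.
Fisher 3: others sum to 43; max(0, 41 - 43) = 0.
Fisher 4: others sum to 45; max(0, 41 - 45) = 0.
Fisher 5: others sum to 33; max(0, 41 - 33) = 8.
Total collected = 12 + 0 + 0 + 0 + 8 = 20.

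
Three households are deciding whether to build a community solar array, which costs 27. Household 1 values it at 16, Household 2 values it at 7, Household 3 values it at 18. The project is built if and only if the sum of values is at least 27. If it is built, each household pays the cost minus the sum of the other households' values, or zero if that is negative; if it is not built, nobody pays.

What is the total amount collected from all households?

Total value 41 ≥ cost 27, so it is built.
Household 1: others sum to 25; max(0, 27 - 25) = 2.
Household 2: others sum to 34; max(0, 27 - 34) = 0.
Household 3: others sum to 23; max(0, 27 - 23) = 4.
Total collected = 2 + 0 + 4 = 6.

6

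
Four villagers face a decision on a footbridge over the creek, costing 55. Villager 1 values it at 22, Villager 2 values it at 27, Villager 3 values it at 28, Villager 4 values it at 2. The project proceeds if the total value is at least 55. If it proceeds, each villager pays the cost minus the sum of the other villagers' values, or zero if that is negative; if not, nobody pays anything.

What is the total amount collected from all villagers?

7

Total value 79 ≥ cost 55, so it is built.
Villager 1: others sum to 57; max(0, 55 - 57) = 0.
Villager 2: others sum to 52; max(0, 55 - 52) = 3.
Villager 3: others sum to 51; max(0, 55 - 51) = 4.
Villager 4: others sum to 77; max(0, 55 - 77) = 0.
Total collected = 0 + 3 + 4 + 0 = 7.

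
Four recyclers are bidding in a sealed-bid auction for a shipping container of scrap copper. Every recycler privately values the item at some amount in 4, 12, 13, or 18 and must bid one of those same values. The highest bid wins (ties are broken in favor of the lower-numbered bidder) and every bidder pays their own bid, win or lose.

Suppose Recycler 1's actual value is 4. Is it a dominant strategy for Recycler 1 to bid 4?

Yes

Check each profile of the others' bids and compare truth against every alternative bid.
Others bid (4, 4, 4): truth gives 0, best alternative gives -8.
Others bid (4, 4, 18): truth gives -4, best alternative gives -12.
Others bid (4, 12, 18): truth gives -4, best alternative gives -12.
Others bid (4, 13, 18): truth gives -4, best alternative gives -12.
Others bid (4, 18, 4): truth gives -4, best alternative gives -12.
Others bid (4, 18, 12): truth gives -4, best alternative gives -12.
(Remaining 58 profiles checked similarly; truth is weakly best in each.)
In every case the truthful bid is at least as good as any alternative, so it is a dominant strategy.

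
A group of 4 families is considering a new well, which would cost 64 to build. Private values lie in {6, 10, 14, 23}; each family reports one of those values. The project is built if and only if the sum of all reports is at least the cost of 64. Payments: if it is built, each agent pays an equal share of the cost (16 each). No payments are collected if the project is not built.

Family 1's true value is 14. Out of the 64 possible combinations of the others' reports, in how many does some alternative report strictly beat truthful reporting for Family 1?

9

Others report (6, 23, 23): truth gives -2; report 6 gives 0 > -2. Violating.
Others report (10, 23, 23): truth gives -2; report 6 gives 0 > -2. Violating.
Others report (14, 14, 23): truth gives -2; report 6 gives 0 > -2. Violating.
Others report (14, 23, 14): truth gives -2; report 6 gives 0 > -2. Violating.
Others report (6, 6, 6): truth gives 0; no alternative beats it.
Others report (6, 6, 10): truth gives 0; no alternative beats it.
(Checking all 64 profiles: 9 have a profitable deviation, 55 do not.)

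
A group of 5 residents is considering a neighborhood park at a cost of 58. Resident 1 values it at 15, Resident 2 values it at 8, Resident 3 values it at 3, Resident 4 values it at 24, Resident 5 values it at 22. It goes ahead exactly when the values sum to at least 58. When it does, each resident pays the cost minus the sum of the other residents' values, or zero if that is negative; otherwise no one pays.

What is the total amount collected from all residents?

Total value 72 ≥ cost 58, so it is built.
Resident 1: others sum to 57; max(0, 58 - 57) = 1.
Resident 2: others sum to 64; max(0, 58 - 64) = 0.
Resident 3: others sum to 69; max(0, 58 - 69) = 0.
Resident 4: others sum to 48; max(0, 58 - 48) = 10.
Resident 5: others sum to 50; max(0, 58 - 50) = 8.
Total collected = 1 + 0 + 0 + 10 + 8 = 19.

19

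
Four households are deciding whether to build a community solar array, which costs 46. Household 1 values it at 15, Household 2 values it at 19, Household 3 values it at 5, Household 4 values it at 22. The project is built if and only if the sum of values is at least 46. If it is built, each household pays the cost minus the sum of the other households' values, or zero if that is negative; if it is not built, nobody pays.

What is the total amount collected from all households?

11

Total value 61 ≥ cost 46, so it is built.
Household 1: others sum to 46; max(0, 46 - 46) = 0.
Household 2: others sum to 42; max(0, 46 - 42) = 4.
Household 3: others sum to 56; max(0, 46 - 56) = 0.
Household 4: others sum to 39; max(0, 46 - 39) = 7.
Total collected = 0 + 4 + 0 + 7 = 11.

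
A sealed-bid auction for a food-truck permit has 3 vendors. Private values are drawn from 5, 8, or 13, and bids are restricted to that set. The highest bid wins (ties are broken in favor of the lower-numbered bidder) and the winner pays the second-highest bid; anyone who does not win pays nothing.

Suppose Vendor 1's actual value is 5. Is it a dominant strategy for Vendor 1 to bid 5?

Check each profile of the others' bids and compare truth against every alternative bid.
Others bid (5, 8): truth gives 0, best alternative gives -3.
Others bid (8, 5): truth gives 0, best alternative gives -3.
Others bid (8, 8): truth gives 0, best alternative gives -3.
Others bid (5, 5): truth gives 0, best alternative gives 0.
Others bid (5, 13): truth gives 0, best alternative gives 0.
Others bid (8, 13): truth gives 0, best alternative gives 0.
(Remaining 3 profiles checked similarly; truth is weakly best in each.)
In every case the truthful bid is at least as good as any alternative, so it is a dominant strategy.

Yes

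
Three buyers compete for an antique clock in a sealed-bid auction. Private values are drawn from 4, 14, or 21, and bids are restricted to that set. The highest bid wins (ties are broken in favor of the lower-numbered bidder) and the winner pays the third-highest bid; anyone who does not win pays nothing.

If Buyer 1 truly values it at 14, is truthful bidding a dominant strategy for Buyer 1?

No

Consider the case where Buyer 2 bids 4 and Buyer 3 bids 21.
Truthful bid 14: loses, pays 0, utility 0.
Bid 21 instead: wins, pays 4, utility 14 - 4 = 10.
Since 10 > 0, bidding 21 is strictly better here, so truthful bidding is not dominant.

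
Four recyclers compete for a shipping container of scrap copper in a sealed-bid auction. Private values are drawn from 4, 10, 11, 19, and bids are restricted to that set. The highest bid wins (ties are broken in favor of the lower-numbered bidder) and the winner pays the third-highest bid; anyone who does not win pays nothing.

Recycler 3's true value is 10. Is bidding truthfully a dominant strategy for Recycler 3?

Consider the case where Recycler 1 bids 4, Recycler 2 bids 4 and Recycler 4 bids 11.
Truthful bid 10: loses, pays 0, utility 0.
Bid 11 instead: wins, pays 4, utility 10 - 4 = 6.
Since 6 > 0, bidding 11 is strictly better here, so truthful bidding is not dominant.

No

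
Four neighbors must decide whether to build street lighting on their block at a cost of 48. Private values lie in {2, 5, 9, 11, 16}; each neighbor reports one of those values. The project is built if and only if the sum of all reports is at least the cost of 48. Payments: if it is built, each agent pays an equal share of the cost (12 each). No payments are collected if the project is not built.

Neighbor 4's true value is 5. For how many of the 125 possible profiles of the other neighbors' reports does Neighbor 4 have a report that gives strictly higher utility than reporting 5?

3

Others report (11, 16, 16): truth gives -7; report 2 gives 0 > -7. Violating.
Others report (16, 11, 16): truth gives -7; report 2 gives 0 > -7. Violating.
Others report (16, 16, 11): truth gives -7; report 2 gives 0 > -7. Violating.
Others report (2, 2, 2): truth gives 0; no alternative beats it.
Others report (2, 2, 5): truth gives 0; no alternative beats it.
(Checking all 125 profiles: 3 have a profitable deviation, 122 do not.)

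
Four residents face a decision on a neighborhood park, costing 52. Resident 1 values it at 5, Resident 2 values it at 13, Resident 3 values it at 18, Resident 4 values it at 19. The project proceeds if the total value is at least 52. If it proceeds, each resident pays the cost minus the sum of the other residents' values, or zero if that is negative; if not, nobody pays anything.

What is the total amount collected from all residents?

Total value 55 ≥ cost 52, so it is built.
Resident 1: others sum to 50; max(0, 52 - 50) = 2.
Resident 2: others sum to 42; max(0, 52 - 42) = 10.
Resident 3: others sum to 37; max(0, 52 - 37) = 15.
Resident 4: others sum to 36; max(0, 52 - 36) = 16.
Total collected = 2 + 10 + 15 + 16 = 43.

43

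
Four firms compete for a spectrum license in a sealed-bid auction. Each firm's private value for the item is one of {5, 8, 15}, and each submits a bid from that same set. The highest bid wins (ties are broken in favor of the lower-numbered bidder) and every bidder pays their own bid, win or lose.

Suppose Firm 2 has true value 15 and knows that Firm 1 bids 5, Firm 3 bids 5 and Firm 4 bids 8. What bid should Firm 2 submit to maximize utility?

Bid 5: loses but pays 5, utility -5.
Bid 8: wins, pays 8, utility 15 - 8 = 7.
Bid 15: wins, pays 15, utility 15 - 15 = 0.
The best choice is 8 with utility 7.

8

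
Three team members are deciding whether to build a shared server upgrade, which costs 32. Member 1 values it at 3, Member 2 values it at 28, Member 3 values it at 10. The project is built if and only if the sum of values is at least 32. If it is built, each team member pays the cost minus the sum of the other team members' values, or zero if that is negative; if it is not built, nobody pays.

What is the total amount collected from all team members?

Total value 41 ≥ cost 32, so it is built.
Member 1: others sum to 38; max(0, 32 - 38) = 0.
Member 2: others sum to 13; max(0, 32 - 13) = 19.
Member 3: others sum to 31; max(0, 32 - 31) = 1.
Total collected = 0 + 19 + 1 = 20.

20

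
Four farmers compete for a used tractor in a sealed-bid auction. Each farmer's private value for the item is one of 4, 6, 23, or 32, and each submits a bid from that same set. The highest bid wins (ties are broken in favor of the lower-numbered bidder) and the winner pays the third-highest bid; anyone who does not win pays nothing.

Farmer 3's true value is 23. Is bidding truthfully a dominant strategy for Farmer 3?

No

Consider the case where Farmer 1 bids 4, Farmer 2 bids 4 and Farmer 4 bids 32.
Truthful bid 23: loses, pays 0, utility 0.
Bid 32 instead: wins, pays 4, utility 23 - 4 = 19.
Since 19 > 0, bidding 32 is strictly better here, so truthful bidding is not dominant.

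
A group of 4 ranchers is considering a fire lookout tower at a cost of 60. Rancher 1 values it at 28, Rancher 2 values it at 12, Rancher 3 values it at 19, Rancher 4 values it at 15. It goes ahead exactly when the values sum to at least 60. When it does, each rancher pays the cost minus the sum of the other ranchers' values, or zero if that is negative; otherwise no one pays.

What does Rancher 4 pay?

1

Total value 74 ≥ cost 60, so the project is built.
The other ranchers' values sum to 59.
Cost minus that sum is 60 - 59 = 1.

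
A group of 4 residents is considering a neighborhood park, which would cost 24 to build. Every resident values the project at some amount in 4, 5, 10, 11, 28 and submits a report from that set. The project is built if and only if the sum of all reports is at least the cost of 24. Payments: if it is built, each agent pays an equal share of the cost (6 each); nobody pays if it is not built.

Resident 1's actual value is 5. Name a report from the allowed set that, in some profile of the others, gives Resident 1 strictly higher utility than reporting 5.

Suppose Resident 2 reports 4, Resident 3 reports 4 and Resident 4 reports 11.
Report 5: project built, pays 6, utility 5 - 6 = -1.
Report 4: project not built, utility 0.
So reporting 4 beats truth here (0 > -1).

4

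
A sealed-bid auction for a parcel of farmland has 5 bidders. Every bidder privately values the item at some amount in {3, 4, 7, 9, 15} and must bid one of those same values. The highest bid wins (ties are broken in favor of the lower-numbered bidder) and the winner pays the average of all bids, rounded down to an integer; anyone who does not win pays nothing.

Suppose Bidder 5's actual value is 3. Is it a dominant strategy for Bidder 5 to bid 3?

Yes

Check each profile of the others' bids and compare truth against every alternative bid.
Others bid (3, 3, 3, 3): truth gives 0, best alternative gives 0.
Others bid (3, 3, 3, 4): truth gives 0, best alternative gives 0.
Others bid (3, 3, 3, 7): truth gives 0, best alternative gives 0.
Others bid (3, 3, 3, 9): truth gives 0, best alternative gives 0.
Others bid (3, 3, 3, 15): truth gives 0, best alternative gives 0.
Others bid (3, 3, 4, 3): truth gives 0, best alternative gives 0.
(Remaining 619 profiles checked similarly; truth is weakly best in each.)
In every case the truthful bid is at least as good as any alternative, so it is a dominant strategy.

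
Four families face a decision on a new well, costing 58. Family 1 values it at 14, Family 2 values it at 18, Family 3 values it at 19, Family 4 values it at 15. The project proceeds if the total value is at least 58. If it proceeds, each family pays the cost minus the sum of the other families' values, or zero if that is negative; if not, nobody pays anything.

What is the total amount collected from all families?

Total value 66 ≥ cost 58, so it is built.
Family 1: others sum to 52; max(0, 58 - 52) = 6.
Family 2: others sum to 48; max(0, 58 - 48) = 10.
Family 3: others sum to 47; max(0, 58 - 47) = 11.
Family 4: others sum to 51; max(0, 58 - 51) = 7.
Total collected = 6 + 10 + 11 + 7 = 34.

34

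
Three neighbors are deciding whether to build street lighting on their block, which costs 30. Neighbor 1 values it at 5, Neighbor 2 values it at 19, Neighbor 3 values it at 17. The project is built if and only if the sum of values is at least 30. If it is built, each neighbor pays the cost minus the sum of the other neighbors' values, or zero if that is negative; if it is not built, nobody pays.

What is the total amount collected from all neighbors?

Total value 41 ≥ cost 30, so it is built.
Neighbor 1: others sum to 36; max(0, 30 - 36) = 0.
Neighbor 2: others sum to 22; max(0, 30 - 22) = 8.
Neighbor 3: others sum to 24; max(0, 30 - 24) = 6.
Total collected = 0 + 8 + 6 = 14.

14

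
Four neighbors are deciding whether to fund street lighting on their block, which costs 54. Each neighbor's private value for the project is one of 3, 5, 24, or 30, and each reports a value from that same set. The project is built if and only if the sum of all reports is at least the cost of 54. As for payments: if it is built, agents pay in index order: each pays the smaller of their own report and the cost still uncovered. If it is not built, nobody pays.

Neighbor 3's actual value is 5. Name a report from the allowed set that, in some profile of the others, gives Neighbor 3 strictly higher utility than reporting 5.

Suppose Neighbor 1 reports 3, Neighbor 2 reports 24 and Neighbor 4 reports 24.
Report 5: project built, pays 5, utility 5 - 5 = 0.
Report 3: project built, pays 3, utility 5 - 3 = 2.
So reporting 3 beats truth here (2 > 0).

3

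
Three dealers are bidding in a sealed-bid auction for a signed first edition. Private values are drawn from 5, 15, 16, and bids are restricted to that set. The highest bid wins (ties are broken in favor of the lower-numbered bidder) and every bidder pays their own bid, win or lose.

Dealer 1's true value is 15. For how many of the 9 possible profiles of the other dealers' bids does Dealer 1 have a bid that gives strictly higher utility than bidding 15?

6

Others bid (5, 5): truth gives 0; bid 5 gives 10 > 0. Violating.
Others bid (5, 16): truth gives -15; bid 16 gives -1 > -15. Violating.
Others bid (15, 16): truth gives -15; bid 16 gives -1 > -15. Violating.
Others bid (16, 5): truth gives -15; bid 16 gives -1 > -15. Violating.
Others bid (5, 15): truth gives 0; no alternative beats it.
Others bid (15, 5): truth gives 0; no alternative beats it.
(Checking all 9 profiles: 6 have a profitable deviation, 3 do not.)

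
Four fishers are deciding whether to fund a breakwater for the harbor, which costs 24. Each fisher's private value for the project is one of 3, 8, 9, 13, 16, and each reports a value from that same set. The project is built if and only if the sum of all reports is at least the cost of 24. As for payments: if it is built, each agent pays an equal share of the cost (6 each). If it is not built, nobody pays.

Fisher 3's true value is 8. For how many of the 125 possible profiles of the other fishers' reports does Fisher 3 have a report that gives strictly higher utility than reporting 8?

Others report (3, 3, 3): truth gives 0; report 16 gives 2 > 0. Violating.
Others report (3, 3, 8): truth gives 0; report 13 gives 2 > 0. Violating.
Others report (3, 3, 9): truth gives 0; report 9 gives 2 > 0. Violating.
Others report (3, 8, 3): truth gives 0; report 13 gives 2 > 0. Violating.
Others report (3, 3, 13): truth gives 2; no alternative beats it.
Others report (3, 3, 16): truth gives 2; no alternative beats it.
(Checking all 125 profiles: 7 have a profitable deviation, 118 do not.)

7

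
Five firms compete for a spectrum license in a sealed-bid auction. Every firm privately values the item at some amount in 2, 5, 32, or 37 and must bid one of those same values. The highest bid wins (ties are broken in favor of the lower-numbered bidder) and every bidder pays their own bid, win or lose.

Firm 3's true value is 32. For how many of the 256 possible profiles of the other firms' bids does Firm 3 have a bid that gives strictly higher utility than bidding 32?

Others bid (2, 2, 2, 2): truth gives 0; bid 5 gives 27 > 0. Violating.
Others bid (2, 2, 2, 5): truth gives 0; bid 5 gives 27 > 0. Violating.
Others bid (2, 2, 2, 37): truth gives -32; bid 2 gives -2 > -32. Violating.
Others bid (2, 2, 5, 2): truth gives 0; bid 5 gives 27 > 0. Violating.
Others bid (2, 2, 2, 32): truth gives 0; no alternative beats it.
Others bid (2, 2, 5, 32): truth gives 0; no alternative beats it.
(Checking all 256 profiles: 224 have a profitable deviation, 32 do not.)

224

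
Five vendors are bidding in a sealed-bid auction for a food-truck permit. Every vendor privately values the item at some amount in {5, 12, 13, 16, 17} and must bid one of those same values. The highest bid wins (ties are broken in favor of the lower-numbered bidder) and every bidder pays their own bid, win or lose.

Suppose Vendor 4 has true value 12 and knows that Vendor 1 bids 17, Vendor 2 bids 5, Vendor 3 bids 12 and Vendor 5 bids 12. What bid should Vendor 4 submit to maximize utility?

Bid 5: loses but pays 5, utility -5.
Bid 12: loses but pays 12, utility -12.
Bid 13: loses but pays 13, utility -13.
Bid 16: loses but pays 16, utility -16.
Bid 17: loses but pays 17, utility -17.
The best choice is 5 with utility -5.

5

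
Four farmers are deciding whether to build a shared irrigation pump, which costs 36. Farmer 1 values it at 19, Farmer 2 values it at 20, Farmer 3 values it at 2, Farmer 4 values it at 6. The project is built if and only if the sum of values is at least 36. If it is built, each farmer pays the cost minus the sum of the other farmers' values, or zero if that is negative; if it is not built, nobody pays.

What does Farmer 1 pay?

Total value 47 ≥ cost 36, so the project is built.
The other farmers' values sum to 28.
Cost minus that sum is 36 - 28 = 8.

8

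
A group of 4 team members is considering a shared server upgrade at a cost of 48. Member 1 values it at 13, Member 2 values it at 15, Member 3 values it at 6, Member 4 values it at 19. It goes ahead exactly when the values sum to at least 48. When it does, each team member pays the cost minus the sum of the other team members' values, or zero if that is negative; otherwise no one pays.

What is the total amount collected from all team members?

Total value 53 ≥ cost 48, so it is built.
Member 1: others sum to 40; max(0, 48 - 40) = 8.
Member 2: others sum to 38; max(0, 48 - 38) = 10.
Member 3: others sum to 47; max(0, 48 - 47) = 1.
Member 4: others sum to 34; max(0, 48 - 34) = 14.
Total collected = 8 + 10 + 1 + 14 = 33.

33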